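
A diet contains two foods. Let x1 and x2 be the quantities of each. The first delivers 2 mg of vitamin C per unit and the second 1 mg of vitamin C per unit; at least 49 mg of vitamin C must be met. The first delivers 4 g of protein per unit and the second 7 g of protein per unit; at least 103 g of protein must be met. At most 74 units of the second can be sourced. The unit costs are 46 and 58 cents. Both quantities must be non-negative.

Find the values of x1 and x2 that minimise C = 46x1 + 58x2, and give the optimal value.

x1 = 24, x2 = 1, minimum C = 1162

Feasible corners and C = 46x1 + 58x2:
  (0, 49) → C = 2842
  (0, 74) → C = 4292
  (103/4, 0) → C = 2369/2
  (24, 1) → C = 1162
The feasible region is unbounded (it extends along (1, 0)), but C strictly increases along every unbounded feasible direction, so there is no improving ray and the minimum is attained at a vertex.

The binding constraints are 2x1 + x2 = 49 and 4x1 + 7x2 = 103.
Solving simultaneously gives x1 = 24, x2 = 1.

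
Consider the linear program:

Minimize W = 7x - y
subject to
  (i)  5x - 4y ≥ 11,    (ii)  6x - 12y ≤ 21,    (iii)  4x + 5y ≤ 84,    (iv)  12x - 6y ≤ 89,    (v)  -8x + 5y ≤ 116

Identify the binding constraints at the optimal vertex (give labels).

Corner points and W = 7x - y:
  (4/3, -13/12) → W = 125/12
  (391/41, 376/41) → W = 2361/41
  (157/18, 47/18) → W = 526/9
  (949/84, 163/21) → W = 1997/28

The minimum is at (4/3, -13/12). Substituting into each constraint, equality holds for (i) and (ii); the remaining constraints have slack.

(i) and (ii)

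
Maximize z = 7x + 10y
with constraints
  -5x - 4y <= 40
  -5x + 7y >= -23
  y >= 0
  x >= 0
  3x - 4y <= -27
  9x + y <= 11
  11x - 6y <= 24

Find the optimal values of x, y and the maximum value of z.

Corner points and z = 7x + 10y:
  (0, 27/4) → z = 135/2
  (0, 11) → z = 110
  (17/39, 92/13) → z = 2879/39

The binding constraints are x = 0 and 9x + y = 11.
Solving simultaneously gives x = 0, y = 11.

x = 0, y = 11, maximum z = 110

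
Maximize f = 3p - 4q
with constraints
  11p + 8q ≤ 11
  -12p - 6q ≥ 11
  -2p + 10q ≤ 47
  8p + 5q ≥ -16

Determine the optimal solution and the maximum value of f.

Corner points and f = 3p - 4q:
  (-98/33, 271/66) → f = -76/3
  (41/12, -26/3) → f = 539/12
  (-79/18, 172/45) → f = -2561/90

At the optimal vertex, -12p - 6q = 11 and 8p + 5q = -16.
Solving simultaneously gives p = 41/12, q = -26/3.

p = 41/12, q = -26/3, maximum f = 539/12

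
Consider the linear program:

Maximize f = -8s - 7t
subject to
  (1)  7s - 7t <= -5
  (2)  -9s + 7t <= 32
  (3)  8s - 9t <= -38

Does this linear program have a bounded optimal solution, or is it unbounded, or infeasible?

bounded optimum

Vertices and f = -8s - 7t:
  (221/7, 226/7) → f = -3350/7
  (-22/25, 86/25) → f = -426/25
The feasible region has finitely many vertices and no improving ray; the maximum is -426/25 at (-22/25, 86/25).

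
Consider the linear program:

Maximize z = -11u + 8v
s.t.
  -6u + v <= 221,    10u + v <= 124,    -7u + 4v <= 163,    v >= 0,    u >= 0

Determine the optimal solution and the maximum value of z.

u = 333/47, v = 2498/47, maximum z = 16321/47

Feasible corners and z = -11u + 8v:
  (333/47, 2498/47) → z = 16321/47
  (62/5, 0) → z = -682/5
  (0, 163/4) → z = 326
  (0, 0) → z = 0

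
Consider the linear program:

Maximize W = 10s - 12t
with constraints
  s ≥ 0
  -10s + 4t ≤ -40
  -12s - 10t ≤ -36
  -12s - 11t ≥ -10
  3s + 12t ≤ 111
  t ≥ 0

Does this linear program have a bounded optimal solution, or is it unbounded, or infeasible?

infeasible

The boundaries -10s + 4t = -40 and 3s + 12t = 111 meet at (7, 15/2), but that point violates -12s - 11t ≥ -10. Every candidate vertex is excluded by some other constraint, so the feasible region is empty.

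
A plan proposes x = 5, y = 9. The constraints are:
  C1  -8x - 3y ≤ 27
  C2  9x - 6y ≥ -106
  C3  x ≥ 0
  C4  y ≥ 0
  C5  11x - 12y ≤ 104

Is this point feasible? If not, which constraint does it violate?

C1: -67 ≤ 27 ✓
C2: -9 ≥ -106 ✓
C3: 5 ≥ 0 ✓
C4: 9 ≥ 0 ✓
C5: -53 ≤ 104 ✓

feasible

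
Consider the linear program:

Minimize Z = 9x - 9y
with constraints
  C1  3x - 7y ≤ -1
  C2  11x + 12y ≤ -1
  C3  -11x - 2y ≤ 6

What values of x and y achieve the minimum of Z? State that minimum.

Vertices and Z = 9x - 9y:
  (-19/113, 8/113) → Z = -243/113
  (-44/83, -7/83) → Z = -333/83
  (-7/11, 1/2) → Z = -225/22

At the optimal vertex, 11x + 12y = -1 and -11x - 2y = 6.
Solving simultaneously gives x = -7/11, y = 1/2.

x = -7/11, y = 1/2, minimum Z = -225/22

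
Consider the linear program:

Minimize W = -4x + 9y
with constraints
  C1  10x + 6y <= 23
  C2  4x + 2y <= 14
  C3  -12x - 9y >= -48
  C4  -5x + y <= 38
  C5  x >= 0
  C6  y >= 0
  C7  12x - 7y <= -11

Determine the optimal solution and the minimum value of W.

x = 0, y = 11/7, minimum W = 99/7

Extreme points and W = -4x + 9y:
  (0, 23/6) → W = 69/2
  (95/142, 193/71) → W = 1547/71
  (0, 11/7) → W = 99/7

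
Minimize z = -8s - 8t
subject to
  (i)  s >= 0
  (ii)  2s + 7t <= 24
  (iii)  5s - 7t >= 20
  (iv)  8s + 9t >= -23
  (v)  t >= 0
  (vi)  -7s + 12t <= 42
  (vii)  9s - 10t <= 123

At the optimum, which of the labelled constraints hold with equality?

(ii) and (v)

Corner points and z = -8s - 8t:
  (44/7, 80/49) → z = -3104/49
  (12, 0) → z = -96
  (4, 0) → z = -32

The minimum is at (12, 0). Substituting into each constraint, equality holds for (ii) and (v); the remaining constraints have slack.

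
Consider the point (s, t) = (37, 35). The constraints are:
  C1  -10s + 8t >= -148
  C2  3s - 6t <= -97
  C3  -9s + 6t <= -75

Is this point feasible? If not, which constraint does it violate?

C1: -90 ≥ -148 ✓
C2: -99 ≤ -97 ✓
C3: -123 ≤ -75 ✓

feasible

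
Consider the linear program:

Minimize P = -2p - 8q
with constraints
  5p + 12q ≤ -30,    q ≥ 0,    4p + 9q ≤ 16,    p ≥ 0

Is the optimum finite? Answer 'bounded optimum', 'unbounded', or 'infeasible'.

The boundaries 5p + 12q = -30 and q = 0 meet at (-6, 0), but that point violates p ≥ 0. Every candidate vertex is excluded by some other constraint, so the feasible region is empty.

infeasible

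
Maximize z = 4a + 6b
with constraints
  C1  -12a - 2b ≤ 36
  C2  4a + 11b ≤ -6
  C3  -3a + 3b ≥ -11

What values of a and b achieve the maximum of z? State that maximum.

Corner points and z = 4a + 6b:
  (-96/31, 18/31) → z = -276/31
  (-43/21, -40/7) → z = -892/21
  (103/45, -62/45) → z = 8/9

a = 103/45, b = -62/45, maximum z = 8/9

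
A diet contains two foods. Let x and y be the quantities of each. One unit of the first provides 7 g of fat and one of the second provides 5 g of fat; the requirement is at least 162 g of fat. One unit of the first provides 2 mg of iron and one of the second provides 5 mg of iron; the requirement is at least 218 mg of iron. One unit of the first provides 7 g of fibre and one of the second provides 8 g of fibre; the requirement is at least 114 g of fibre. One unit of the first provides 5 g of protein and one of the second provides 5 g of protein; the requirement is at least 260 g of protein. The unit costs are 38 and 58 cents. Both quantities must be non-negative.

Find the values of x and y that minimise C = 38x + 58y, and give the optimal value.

Feasible corners and C = 38x + 58y:
  (0, 52) → C = 3016
  (109, 0) → C = 4142
  (14, 38) → C = 2736
The feasible region is unbounded (it extends along (0, 1), (1, 0)), but C strictly increases along every unbounded feasible direction, so there is no improving ray and the minimum is attained at a vertex.

At the optimal vertex, 2x + 5y = 218 and 5x + 5y = 260.
Solving simultaneously gives x = 14, y = 38.

x = 14, y = 38, minimum C = 2736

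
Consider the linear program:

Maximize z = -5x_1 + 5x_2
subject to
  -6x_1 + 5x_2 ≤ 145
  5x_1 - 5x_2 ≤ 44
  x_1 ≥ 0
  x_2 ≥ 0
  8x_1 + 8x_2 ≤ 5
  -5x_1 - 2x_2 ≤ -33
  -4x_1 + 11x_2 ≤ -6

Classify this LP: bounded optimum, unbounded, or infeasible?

The boundaries 5x_1 - 5x_2 = 44 and x_2 = 0 meet at (44/5, 0), but that point violates 8x_1 + 8x_2 ≤ 5. Every candidate vertex is excluded by some other constraint, so the feasible region is empty.

infeasible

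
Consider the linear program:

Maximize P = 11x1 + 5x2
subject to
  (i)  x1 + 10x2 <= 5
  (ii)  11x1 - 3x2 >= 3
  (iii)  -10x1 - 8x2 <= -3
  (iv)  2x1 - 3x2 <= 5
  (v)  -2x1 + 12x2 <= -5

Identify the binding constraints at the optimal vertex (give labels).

Extreme points and P = 11x1 + 5x2:
  (49/46, -22/23) → P = 319/46
  (19/34, -11/34) → P = 77/17
  (5/2, 0) → P = 55/2

The maximum is at (5/2, 0). Substituting into each constraint, equality holds for (iv) and (v); the remaining constraints have slack.

(iv) and (v)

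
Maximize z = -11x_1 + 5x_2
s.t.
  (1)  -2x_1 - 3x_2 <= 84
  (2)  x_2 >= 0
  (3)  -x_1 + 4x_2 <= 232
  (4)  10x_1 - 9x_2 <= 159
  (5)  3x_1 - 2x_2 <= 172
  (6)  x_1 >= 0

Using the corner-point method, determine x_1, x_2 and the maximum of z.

x_1 = 0, x_2 = 58, maximum z = 290

Vertices and z = -11x_1 + 5x_2:
  (159/10, 0) → z = -1749/10
  (0, 0) → z = 0
  (2724/31, 2479/31) → z = -17569/31
  (0, 58) → z = 290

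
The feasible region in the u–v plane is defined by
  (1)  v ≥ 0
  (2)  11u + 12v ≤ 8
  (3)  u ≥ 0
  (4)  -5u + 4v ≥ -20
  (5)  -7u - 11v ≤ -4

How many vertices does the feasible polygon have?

Of the 10 pairwise boundary intersections, those satisfying every inequality are:
  (8/11, 0)
  (4/7, 0)
  (0, 2/3)
  (0, 4/11)

4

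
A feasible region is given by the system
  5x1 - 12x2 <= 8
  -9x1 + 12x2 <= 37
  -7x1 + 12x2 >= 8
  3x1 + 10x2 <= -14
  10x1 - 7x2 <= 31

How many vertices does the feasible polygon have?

4

Intersecting each pair of boundary lines and keeping only the points that satisfy every inequality leaves:
  (-45/4, -257/48)
  (-8, -4)
  (-269/63, -5/42)
  (-124/53, -37/53)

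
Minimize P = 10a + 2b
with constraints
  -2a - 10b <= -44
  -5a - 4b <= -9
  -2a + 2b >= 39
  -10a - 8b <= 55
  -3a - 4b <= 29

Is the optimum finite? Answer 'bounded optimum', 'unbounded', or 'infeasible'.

unbounded

From the feasible point (-23/3, 71/6), moving in the direction (-4, 5) keeps every constraint satisfied while P decreases without bound.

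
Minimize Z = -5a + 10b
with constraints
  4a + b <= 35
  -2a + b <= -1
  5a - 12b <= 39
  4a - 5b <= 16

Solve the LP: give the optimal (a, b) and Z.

a = -3/23, b = -76/23, minimum Z = -745/23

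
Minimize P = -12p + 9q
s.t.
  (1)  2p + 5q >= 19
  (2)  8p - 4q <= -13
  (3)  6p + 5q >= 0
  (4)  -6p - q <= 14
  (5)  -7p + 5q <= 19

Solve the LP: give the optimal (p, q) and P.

The binding constraints are 2p + 5q = 19 and 8p - 4q = -13.
Solving simultaneously gives p = 11/48, q = 89/24.

p = 11/48, q = 89/24, minimum P = 245/8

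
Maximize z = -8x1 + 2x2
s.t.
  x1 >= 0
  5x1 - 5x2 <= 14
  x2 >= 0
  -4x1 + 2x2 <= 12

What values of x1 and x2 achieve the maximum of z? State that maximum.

Extreme points and z = -8x1 + 2x2:
  (0, 0) → z = 0
  (0, 6) → z = 12
  (14/5, 0) → z = -112/5
The feasible region is unbounded (it extends along (1, 2), (1, 1)), but z strictly decreases along every unbounded feasible direction, so there is no improving ray and the maximum is attained at a vertex.

x1 = 0, x2 = 6, maximum z = 12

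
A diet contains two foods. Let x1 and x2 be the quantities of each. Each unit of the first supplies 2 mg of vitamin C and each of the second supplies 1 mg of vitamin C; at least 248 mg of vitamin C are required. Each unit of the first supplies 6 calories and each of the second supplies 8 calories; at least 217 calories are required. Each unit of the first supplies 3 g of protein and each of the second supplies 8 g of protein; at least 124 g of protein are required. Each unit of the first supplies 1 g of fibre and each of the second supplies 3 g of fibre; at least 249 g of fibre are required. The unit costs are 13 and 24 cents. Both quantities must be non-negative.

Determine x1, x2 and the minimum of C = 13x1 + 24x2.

Corner points and C = 13x1 + 24x2:
  (0, 248) → C = 5952
  (249, 0) → C = 3237
  (99, 50) → C = 2487
The feasible region is unbounded (it extends along (0, 1), (1, 0)), but C strictly increases along every unbounded feasible direction, so there is no improving ray and the minimum is attained at a vertex.

The optimum lies where 2x1 + x2 = 248 and x1 + 3x2 = 249.
Solving simultaneously gives x1 = 99, x2 = 50.

x1 = 99, x2 = 50, minimum C = 2487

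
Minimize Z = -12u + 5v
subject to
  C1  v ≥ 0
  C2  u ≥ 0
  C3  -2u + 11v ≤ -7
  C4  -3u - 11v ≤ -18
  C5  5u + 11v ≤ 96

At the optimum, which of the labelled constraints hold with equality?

C1 and C5

Extreme points and Z = -12u + 5v:
  (6, 0) → Z = -72
  (96/5, 0) → Z = -1152/5
  (5, 3/11) → Z = -645/11
  (103/7, 157/77) → Z = -12811/77

The minimum is at (96/5, 0). Substituting into each constraint, equality holds for C1 and C5; the remaining constraints have slack.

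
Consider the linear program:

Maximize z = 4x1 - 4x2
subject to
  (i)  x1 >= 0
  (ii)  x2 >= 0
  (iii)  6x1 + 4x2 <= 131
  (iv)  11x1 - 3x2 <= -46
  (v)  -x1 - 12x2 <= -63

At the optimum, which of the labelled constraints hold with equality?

(i) and (iv)

Vertices and z = 4x1 - 4x2:
  (0, 131/4) → z = -131
  (0, 46/3) → z = -184/3
  (209/62, 1717/62) → z = -3016/31

The maximum is at (0, 46/3). Substituting into each constraint, equality holds for (i) and (iv); the remaining constraints have slack.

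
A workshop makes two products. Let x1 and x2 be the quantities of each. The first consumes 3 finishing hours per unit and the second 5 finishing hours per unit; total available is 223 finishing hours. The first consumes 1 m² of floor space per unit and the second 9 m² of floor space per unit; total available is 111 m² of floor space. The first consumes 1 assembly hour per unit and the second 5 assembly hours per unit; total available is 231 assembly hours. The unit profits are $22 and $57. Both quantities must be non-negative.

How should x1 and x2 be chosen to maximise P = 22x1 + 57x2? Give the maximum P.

Extreme points and P = 22x1 + 57x2:
  (0, 0) → P = 0
  (0, 37/3) → P = 703
  (223/3, 0) → P = 4906/3
  (66, 5) → P = 1737

x1 = 66, x2 = 5, maximum P = 1737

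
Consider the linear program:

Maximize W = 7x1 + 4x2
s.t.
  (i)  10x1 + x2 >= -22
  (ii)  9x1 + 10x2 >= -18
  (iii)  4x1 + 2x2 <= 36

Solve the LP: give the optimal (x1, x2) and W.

Feasible corners and W = 7x1 + 4x2:
  (-202/91, 18/91) → W = -1342/91
  (-5, 28) → W = 77
  (18, -18) → W = 54

The binding constraints are 10x1 + x2 = -22 and 4x1 + 2x2 = 36.
Solving simultaneously gives x1 = -5, x2 = 28.

x1 = -5, x2 = 28, maximum W = 77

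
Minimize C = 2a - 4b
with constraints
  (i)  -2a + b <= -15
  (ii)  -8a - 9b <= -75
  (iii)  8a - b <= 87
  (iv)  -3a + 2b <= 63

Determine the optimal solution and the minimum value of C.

Feasible corners and C = 2a - 4b:
  (105/13, 15/13) → C = 150/13
  (12, 9) → C = -12
  (429/40, -6/5) → C = 105/4

a = 12, b = 9, minimum C = -12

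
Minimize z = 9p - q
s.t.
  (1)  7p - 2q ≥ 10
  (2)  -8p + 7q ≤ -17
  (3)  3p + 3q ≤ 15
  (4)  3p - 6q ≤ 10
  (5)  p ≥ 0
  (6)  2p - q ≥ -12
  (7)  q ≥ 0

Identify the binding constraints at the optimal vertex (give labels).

Vertices and z = 9p - q:
  (52/15, 23/15) → z = 89/3
  (17/8, 0) → z = 153/8
  (40/9, 5/9) → z = 355/9
  (10/3, 0) → z = 30

The minimum is at (17/8, 0). Substituting into each constraint, equality holds for (2) and (7); the remaining constraints have slack.

(2) and (7)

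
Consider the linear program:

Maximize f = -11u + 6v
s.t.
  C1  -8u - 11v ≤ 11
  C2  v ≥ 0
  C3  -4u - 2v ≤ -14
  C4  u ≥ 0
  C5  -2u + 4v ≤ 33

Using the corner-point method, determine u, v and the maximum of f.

Extreme points and f = -11u + 6v:
  (7/2, 0) → f = -77/2
  (0, 7) → f = 42
  (0, 33/4) → f = 99/2
The feasible region is unbounded (it extends along (2, 1), (1, 0)), but f strictly decreases along every unbounded feasible direction, so there is no improving ray and the maximum is attained at a vertex.

The optimum lies where u = 0 and -2u + 4v = 33.
Solving simultaneously gives u = 0, v = 33/4.

u = 0, v = 33/4, maximum f = 99/2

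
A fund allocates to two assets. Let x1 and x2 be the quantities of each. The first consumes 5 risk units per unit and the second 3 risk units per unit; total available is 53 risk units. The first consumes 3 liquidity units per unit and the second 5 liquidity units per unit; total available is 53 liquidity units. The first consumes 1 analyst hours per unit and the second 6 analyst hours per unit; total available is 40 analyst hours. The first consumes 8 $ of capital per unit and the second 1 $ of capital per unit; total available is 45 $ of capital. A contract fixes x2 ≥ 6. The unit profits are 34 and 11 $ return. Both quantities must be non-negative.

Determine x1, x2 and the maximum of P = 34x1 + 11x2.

x1 = 4, x2 = 6, maximum P = 202

Extreme points and P = 34x1 + 11x2:
  (0, 20/3) → P = 220/3
  (0, 6) → P = 66
  (4, 6) → P = 202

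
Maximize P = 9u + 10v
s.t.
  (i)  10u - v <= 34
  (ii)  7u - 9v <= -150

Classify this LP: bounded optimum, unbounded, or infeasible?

From the feasible point (456/83, 1738/83), moving in the direction (1, 10) keeps every constraint satisfied while P increases without bound.

unbounded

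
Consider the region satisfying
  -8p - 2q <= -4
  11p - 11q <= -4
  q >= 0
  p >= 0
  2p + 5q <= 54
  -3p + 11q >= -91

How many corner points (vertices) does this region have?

Of the 15 pairwise boundary intersections, those satisfying every inequality are:
  (18/55, 38/55)
  (0, 2)
  (82/11, 86/11)
  (0, 54/5)

4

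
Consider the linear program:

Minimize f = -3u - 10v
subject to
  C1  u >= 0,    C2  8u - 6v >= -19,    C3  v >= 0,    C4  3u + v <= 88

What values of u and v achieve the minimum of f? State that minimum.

Vertices and f = -3u - 10v:
  (0, 19/6) → f = -95/3
  (0, 0) → f = 0
  (509/26, 761/26) → f = -9137/26
  (88/3, 0) → f = -88

At the optimal vertex, 8u - 6v = -19 and 3u + v = 88.
Solving simultaneously gives u = 509/26, v = 761/26.

u = 509/26, v = 761/26, minimum f = -9137/26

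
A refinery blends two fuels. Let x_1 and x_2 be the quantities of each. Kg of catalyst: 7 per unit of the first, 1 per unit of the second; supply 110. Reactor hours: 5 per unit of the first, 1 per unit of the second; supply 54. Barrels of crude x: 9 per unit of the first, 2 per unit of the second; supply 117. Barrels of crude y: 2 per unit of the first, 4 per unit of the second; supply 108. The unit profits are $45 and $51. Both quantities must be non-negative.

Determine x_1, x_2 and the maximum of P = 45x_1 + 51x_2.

x_1 = 6, x_2 = 24, maximum P = 1494

Extreme points and P = 45x_1 + 51x_2:
  (0, 0) → P = 0
  (0, 27) → P = 1377
  (54/5, 0) → P = 486
  (6, 24) → P = 1494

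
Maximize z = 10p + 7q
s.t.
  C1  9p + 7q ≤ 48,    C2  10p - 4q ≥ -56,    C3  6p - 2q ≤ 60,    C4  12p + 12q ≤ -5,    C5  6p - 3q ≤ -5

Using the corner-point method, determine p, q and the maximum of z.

p = -25/36, q = 5/18, maximum z = -5

Corner points and z = 10p + 7q:
  (-173/42, 311/84) → z = -1283/84
  (-74/3, -143/3) → z = -1741/3
  (-25/36, 5/18) → z = -5

At the optimal vertex, 12p + 12q = -5 and 6p - 3q = -5.
Solving simultaneously gives p = -25/36, q = 5/18.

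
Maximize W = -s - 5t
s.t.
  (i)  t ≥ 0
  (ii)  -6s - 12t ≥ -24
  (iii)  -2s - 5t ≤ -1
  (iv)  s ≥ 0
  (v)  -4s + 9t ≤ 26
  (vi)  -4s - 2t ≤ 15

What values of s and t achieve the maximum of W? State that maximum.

s = 1/2, t = 0, maximum W = -1/2

Vertices and W = -s - 5t:
  (4, 0) → W = -4
  (1/2, 0) → W = -1/2
  (0, 2) → W = -10
  (0, 1/5) → W = -1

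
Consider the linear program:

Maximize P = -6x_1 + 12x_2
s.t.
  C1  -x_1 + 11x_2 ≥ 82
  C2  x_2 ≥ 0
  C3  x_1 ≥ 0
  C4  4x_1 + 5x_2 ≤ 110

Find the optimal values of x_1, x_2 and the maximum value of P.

x_1 = 0, x_2 = 22, maximum P = 264

Extreme points and P = -6x_1 + 12x_2:
  (0, 82/11) → P = 984/11
  (800/49, 438/49) → P = 456/49
  (0, 22) → P = 264

At the optimal vertex, x_1 = 0 and 4x_1 + 5x_2 = 110.
Solving simultaneously gives x_1 = 0, x_2 = 22.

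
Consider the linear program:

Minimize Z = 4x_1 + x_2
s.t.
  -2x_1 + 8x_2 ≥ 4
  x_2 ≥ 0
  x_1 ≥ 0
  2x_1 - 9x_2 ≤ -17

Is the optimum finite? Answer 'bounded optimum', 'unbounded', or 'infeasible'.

Feasible corners and Z = 4x_1 + x_2:
  (50, 13) → Z = 213
  (0, 17/9) → Z = 17/9
The feasible region has finitely many vertices and no improving ray; the minimum is 17/9 at (0, 17/9).

bounded optimum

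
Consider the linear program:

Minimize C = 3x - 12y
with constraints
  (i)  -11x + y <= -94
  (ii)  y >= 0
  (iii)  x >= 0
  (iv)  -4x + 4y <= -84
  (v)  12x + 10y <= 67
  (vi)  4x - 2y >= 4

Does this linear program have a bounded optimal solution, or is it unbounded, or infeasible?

infeasible

The boundaries -11x + y = -94 and x = 0 meet at (0, -94), but that point violates y ≥ 0. Every candidate vertex is excluded by some other constraint, so the feasible region is empty.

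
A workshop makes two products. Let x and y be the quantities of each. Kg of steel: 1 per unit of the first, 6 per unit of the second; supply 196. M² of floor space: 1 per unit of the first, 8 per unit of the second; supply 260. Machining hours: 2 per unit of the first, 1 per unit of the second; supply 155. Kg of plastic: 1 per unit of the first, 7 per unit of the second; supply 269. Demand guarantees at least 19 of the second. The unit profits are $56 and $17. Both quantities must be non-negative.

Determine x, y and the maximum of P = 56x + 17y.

x = 68, y = 19, maximum P = 4131

Vertices and P = 56x + 17y:
  (0, 65/2) → P = 1105/2
  (0, 19) → P = 323
  (4, 32) → P = 768
  (734/11, 237/11) → P = 4103
  (68, 19) → P = 4131

At the optimal vertex, 2x + y = 155 and y = 19.
Solving simultaneously gives x = 68, y = 19.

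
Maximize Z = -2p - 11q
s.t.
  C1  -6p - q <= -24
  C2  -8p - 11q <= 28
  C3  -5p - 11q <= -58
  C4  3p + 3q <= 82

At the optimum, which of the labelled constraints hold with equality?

C3 and C4

Corner points and Z = -2p - 11q:
  (206/61, 228/61) → Z = -2920/61
  (-2/3, 28) → Z = -920/3
  (364/9, -118/9) → Z = 190/3

The maximum is at (364/9, -118/9). Substituting into each constraint, equality holds for C3 and C4; the remaining constraints have slack.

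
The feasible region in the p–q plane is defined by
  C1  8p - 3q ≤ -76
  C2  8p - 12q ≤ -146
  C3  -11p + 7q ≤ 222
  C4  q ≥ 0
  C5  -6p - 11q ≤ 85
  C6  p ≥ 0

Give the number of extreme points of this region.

Of the 15 pairwise boundary intersections, those satisfying every inequality are:
  (134/23, 940/23)
  (0, 76/3)
  (0, 222/7)

3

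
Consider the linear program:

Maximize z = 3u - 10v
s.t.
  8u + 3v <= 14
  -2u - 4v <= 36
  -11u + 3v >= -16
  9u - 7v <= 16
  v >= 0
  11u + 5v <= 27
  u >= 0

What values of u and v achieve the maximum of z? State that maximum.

u = 16/11, v = 0, maximum z = 48/11

Extreme points and z = 3u - 10v:
  (30/19, 26/57) → z = 10/57
  (0, 14/3) → z = -140/3
  (16/11, 0) → z = 48/11
  (0, 0) → z = 0

At the optimal vertex, -11u + 3v = -16 and v = 0.
Solving simultaneously gives u = 16/11, v = 0.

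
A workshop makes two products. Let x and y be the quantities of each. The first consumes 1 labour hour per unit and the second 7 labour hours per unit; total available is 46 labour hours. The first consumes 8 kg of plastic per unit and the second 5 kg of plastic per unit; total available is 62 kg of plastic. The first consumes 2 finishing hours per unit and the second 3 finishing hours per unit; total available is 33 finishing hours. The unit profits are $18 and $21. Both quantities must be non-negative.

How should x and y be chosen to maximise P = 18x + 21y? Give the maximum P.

x = 4, y = 6, maximum P = 198

Extreme points and P = 18x + 21y:
  (0, 0) → P = 0
  (0, 46/7) → P = 138
  (31/4, 0) → P = 279/2
  (4, 6) → P = 198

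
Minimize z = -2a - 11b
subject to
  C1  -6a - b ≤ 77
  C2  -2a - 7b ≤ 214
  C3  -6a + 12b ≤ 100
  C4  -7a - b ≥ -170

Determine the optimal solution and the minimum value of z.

a = 194/9, b = 172/9, minimum z = -760/3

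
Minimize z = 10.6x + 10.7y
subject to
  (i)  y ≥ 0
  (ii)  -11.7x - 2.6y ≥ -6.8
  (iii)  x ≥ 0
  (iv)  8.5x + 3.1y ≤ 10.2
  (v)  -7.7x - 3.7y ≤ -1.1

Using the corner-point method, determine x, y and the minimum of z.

Extreme points and z = 10.6x + 10.7y:
  (68/117, 0) → z = 3604/585
  (1/7, 0) → z = 53/35
  (0, 34/13) → z = 1819/65
  (0, 11/37) → z = 1177/370

The binding constraints are y = 0 and -7.7x - 3.7y = -1.1.
Solving simultaneously gives x = 1/7, y = 0.

x = 1/7, y = 0, minimum z = 53/35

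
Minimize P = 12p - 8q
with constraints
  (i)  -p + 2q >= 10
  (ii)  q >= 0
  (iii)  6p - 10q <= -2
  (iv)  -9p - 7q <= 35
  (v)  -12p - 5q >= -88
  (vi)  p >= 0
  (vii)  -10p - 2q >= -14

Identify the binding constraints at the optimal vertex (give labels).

Feasible corners and P = 12p - 8q:
  (0, 5) → P = -40
  (4/11, 57/11) → P = -408/11
  (0, 7) → P = -56

The minimum is at (0, 7). Substituting into each constraint, equality holds for (vi) and (vii); the remaining constraints have slack.

(vi) and (vii)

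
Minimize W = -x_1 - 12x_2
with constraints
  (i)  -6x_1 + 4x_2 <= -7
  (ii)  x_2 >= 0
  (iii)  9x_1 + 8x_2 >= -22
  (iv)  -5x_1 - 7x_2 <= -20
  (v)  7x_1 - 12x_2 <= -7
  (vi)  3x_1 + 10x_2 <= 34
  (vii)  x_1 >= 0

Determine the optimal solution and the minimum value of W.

Vertices and W = -x_1 - 12x_2:
  (28/11, 91/44) → W = -301/11
  (103/36, 61/24) → W = -1201/36
  (169/53, 259/106) → W = -1723/53

The binding constraints are -6x_1 + 4x_2 = -7 and 3x_1 + 10x_2 = 34.
Solving simultaneously gives x_1 = 103/36, x_2 = 61/24.

x_1 = 103/36, x_2 = 61/24, minimum W = -1201/36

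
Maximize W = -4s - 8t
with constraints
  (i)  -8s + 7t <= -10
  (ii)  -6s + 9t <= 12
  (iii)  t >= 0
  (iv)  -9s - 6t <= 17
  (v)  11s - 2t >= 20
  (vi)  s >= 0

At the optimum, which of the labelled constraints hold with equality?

Extreme points and W = -4s - 8t:
  (29/5, 26/5) → W = -324/5
  (120/61, 50/61) → W = -880/61
  (20/11, 0) → W = -80/11
The feasible region is unbounded (it extends along (3, 2), (1, 0)), but W strictly decreases along every unbounded feasible direction, so there is no improving ray and the maximum is attained at a vertex.

The maximum is at (20/11, 0). Substituting into each constraint, equality holds for (iii) and (v); the remaining constraints have slack.

(iii) and (v)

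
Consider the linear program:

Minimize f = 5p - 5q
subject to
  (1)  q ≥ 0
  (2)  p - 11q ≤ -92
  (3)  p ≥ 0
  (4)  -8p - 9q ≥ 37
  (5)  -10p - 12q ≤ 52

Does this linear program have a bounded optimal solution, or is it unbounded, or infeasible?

The boundaries p - 11q = -92 and p = 0 meet at (0, 92/11), but that point violates -8p - 9q ≥ 37. Every candidate vertex is excluded by some other constraint, so the feasible region is empty.

infeasible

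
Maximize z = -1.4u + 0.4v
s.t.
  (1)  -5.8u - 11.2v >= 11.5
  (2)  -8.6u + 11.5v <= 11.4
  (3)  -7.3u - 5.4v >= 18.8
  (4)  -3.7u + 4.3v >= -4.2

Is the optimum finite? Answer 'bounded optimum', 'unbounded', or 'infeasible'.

unbounded

From the feasible point (-27776/13039, -7846/13039), moving in the direction (-4.3, -3.7) keeps every constraint satisfied while z increases without bound.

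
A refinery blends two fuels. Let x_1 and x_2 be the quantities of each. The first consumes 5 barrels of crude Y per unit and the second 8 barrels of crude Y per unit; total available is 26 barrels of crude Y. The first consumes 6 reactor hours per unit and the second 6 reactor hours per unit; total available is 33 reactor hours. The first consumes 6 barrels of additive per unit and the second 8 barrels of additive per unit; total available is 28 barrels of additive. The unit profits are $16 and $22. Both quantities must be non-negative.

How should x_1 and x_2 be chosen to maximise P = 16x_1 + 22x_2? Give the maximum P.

Vertices and P = 16x_1 + 22x_2:
  (0, 0) → P = 0
  (0, 13/4) → P = 143/2
  (14/3, 0) → P = 224/3
  (2, 2) → P = 76

x_1 = 2, x_2 = 2, maximum P = 76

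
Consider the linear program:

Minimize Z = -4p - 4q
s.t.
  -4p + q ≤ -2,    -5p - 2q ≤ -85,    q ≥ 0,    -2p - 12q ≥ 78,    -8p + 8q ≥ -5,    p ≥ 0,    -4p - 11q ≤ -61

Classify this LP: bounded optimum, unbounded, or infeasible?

infeasible

The boundaries -4p + q = -2 and -5p - 2q = -85 meet at (89/13, 330/13), but that point violates -2p - 12q ≥ 78. Every candidate vertex is excluded by some other constraint, so the feasible region is empty.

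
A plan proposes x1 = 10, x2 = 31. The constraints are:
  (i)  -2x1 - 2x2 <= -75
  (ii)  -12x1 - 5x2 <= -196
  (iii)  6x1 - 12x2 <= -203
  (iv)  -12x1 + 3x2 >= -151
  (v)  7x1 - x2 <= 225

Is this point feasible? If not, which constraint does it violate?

(i): -82 ≤ -75 ✓
(ii): -275 ≤ -196 ✓
(iii): -312 ≤ -203 ✓
(iv): -27 ≥ -151 ✓
(v): 39 ≤ 225 ✓

feasible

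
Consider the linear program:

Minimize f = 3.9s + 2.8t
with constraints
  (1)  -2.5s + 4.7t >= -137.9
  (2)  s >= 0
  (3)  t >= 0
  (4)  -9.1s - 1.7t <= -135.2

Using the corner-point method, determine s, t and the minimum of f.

Extreme points and f = 3.9s + 2.8t:
  (1379/25, 0) → f = 53781/250
  (0, 1352/17) → f = 18928/85
  (104/7, 0) → f = 2028/35
The feasible region is unbounded (it extends along (0, 1), (47, 25)), but f strictly increases along every unbounded feasible direction, so there is no improving ray and the minimum is attained at a vertex.

s = 104/7, t = 0, minimum f = 2028/35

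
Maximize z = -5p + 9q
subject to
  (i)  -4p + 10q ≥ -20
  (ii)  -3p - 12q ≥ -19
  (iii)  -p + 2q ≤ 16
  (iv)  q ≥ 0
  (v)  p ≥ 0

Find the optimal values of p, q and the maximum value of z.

p = 0, q = 19/12, maximum z = 57/4

Feasible corners and z = -5p + 9q:
  (215/39, 8/39) → z = -1003/39
  (5, 0) → z = -25
  (0, 19/12) → z = 57/4
  (0, 0) → z = 0

At the optimal vertex, -3p - 12q = -19 and p = 0.
Solving simultaneously gives p = 0, q = 19/12.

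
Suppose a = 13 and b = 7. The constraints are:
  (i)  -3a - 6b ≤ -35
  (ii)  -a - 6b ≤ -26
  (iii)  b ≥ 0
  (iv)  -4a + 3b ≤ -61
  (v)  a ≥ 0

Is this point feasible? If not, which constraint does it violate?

Constraint (iv): -4a + 3b = -31, which is not ≤ -61. All other constraints are satisfied.

not feasible — violates (iv)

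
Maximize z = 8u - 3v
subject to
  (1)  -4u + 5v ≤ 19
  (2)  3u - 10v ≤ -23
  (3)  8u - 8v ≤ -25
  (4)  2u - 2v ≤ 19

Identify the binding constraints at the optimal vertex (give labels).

Vertices and z = 8u - 3v:
  (-3, 7/5) → z = -141/5
  (27/8, 13/2) → z = 15/2
  (-33/28, 109/56) → z = -855/56

The maximum is at (27/8, 13/2). Substituting into each constraint, equality holds for (1) and (3); the remaining constraints have slack.

(1) and (3)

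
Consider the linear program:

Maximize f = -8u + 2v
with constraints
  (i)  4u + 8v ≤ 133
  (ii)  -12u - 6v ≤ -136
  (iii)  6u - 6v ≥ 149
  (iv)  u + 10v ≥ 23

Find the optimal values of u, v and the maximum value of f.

u = 74/3, v = -1/6, maximum f = -593/3

Corner points and f = -8u + 2v:
  (995/36, 101/36) → f = -431/2
  (573/16, -41/32) → f = -4625/16
  (74/3, -1/6) → f = -593/3

The optimum lies where 6u - 6v = 149 and u + 10v = 23.
Solving simultaneously gives u = 74/3, v = -1/6.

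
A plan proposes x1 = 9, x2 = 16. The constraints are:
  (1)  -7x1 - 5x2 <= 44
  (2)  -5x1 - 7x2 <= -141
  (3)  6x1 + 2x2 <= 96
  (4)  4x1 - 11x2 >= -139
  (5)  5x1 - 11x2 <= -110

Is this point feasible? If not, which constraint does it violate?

Constraint (4): 4x1 - 11x2 = -140, which is not ≥ -139. All other constraints are satisfied.

not feasible — violates (4)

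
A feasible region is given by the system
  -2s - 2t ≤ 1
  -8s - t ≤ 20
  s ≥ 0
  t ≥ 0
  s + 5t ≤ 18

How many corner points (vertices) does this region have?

Of the 10 pairwise boundary intersections, those satisfying every inequality are:
  (0, 0)
  (0, 18/5)
  (18, 0)

3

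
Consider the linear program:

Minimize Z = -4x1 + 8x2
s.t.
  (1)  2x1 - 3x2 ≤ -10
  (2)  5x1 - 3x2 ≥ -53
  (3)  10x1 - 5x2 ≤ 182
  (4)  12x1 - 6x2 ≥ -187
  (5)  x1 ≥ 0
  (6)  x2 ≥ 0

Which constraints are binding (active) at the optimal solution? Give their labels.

(1) and (5)

Extreme points and Z = -4x1 + 8x2:
  (149/5, 116/5) → Z = 332/5
  (0, 10/3) → Z = 80/3
  (811/5, 288) → Z = 8276/5
  (0, 53/3) → Z = 424/3

The minimum is at (0, 10/3). Substituting into each constraint, equality holds for (1) and (5); the remaining constraints have slack.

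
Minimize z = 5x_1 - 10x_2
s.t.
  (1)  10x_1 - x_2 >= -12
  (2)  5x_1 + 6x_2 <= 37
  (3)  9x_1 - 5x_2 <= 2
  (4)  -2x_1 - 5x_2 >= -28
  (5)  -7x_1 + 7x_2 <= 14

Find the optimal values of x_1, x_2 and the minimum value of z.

Corner points and z = 5x_1 - 10x_2:
  (-62/41, -128/41) → z = 970/41
  (-10/9, 8/9) → z = -130/9
  (197/79, 323/79) → z = -2245/79
  (25/11, 47/11) → z = -345/11

The optimum lies where 5x_1 + 6x_2 = 37 and -7x_1 + 7x_2 = 14.
Solving simultaneously gives x_1 = 25/11, x_2 = 47/11.

x_1 = 25/11, x_2 = 47/11, minimum z = -345/11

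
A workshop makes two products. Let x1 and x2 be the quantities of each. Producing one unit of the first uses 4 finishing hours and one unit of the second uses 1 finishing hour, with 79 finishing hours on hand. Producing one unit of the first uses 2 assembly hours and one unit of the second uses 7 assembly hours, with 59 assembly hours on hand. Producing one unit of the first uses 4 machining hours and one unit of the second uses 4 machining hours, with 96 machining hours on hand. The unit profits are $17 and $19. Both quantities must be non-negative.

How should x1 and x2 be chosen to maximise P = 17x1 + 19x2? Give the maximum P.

x1 = 19, x2 = 3, maximum P = 380

Corner points and P = 17x1 + 19x2:
  (0, 0) → P = 0
  (0, 59/7) → P = 1121/7
  (79/4, 0) → P = 1343/4
  (19, 3) → P = 380

The binding constraints are 4x1 + x2 = 79 and 2x1 + 7x2 = 59.
Solving simultaneously gives x1 = 19, x2 = 3.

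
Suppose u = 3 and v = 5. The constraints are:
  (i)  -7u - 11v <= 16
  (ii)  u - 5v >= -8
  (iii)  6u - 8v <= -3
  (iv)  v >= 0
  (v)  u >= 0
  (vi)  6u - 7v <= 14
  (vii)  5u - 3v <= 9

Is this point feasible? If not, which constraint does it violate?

not feasible — violates (ii)

Constraint (ii): u - 5v = -22, which is not ≥ -8. All other constraints are satisfied.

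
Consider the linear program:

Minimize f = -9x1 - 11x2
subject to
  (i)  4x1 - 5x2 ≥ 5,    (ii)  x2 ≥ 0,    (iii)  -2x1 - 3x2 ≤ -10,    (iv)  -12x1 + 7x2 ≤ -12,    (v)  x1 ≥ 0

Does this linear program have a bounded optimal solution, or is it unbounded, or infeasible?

unbounded

From the feasible point (65/22, 15/11), moving in the direction (5, 4) keeps every constraint satisfied while f decreases without bound.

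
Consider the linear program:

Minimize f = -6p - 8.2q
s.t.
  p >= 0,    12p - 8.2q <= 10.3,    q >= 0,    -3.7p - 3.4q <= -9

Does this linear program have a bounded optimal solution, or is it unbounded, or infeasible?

unbounded

From the feasible point (0, 45/17), moving in the direction (0, 1) keeps every constraint satisfied while f decreases without bound.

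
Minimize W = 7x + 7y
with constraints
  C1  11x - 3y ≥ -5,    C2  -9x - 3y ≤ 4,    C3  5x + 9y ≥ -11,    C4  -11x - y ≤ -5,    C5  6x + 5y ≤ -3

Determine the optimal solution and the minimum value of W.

x = 28/47, y = -73/47, minimum W = -315/47

The binding constraints are 5x + 9y = -11 and -11x - y = -5.
Solving simultaneously gives x = 28/47, y = -73/47.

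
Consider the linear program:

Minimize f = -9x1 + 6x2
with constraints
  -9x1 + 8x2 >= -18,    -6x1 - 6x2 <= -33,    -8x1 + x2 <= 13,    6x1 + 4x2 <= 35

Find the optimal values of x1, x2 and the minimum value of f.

x1 = 88/21, x2 = 69/28, minimum f = -321/14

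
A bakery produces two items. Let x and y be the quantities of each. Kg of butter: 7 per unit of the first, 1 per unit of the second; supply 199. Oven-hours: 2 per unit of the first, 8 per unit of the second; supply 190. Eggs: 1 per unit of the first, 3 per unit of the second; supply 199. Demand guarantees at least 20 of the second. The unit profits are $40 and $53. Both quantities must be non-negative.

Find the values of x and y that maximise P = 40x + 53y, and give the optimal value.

x = 15, y = 20, maximum P = 1660

Extreme points and P = 40x + 53y:
  (0, 95/4) → P = 5035/4
  (0, 20) → P = 1060
  (15, 20) → P = 1660

At the optimal vertex, 2x + 8y = 190 and y = 20.
Solving simultaneously gives x = 15, y = 20.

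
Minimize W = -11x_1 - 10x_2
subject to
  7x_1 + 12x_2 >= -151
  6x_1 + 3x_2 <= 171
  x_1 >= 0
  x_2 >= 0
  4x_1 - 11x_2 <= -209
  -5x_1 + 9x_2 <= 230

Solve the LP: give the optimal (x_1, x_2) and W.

x_1 = 283/23, x_2 = 745/23, minimum W = -10563/23

Feasible corners and W = -11x_1 - 10x_2:
  (209/13, 323/13) → W = -5529/13
  (283/23, 745/23) → W = -10563/23
  (0, 19) → W = -190
  (0, 230/9) → W = -2300/9

The optimum lies where 6x_1 + 3x_2 = 171 and -5x_1 + 9x_2 = 230.
Solving simultaneously gives x_1 = 283/23, x_2 = 745/23.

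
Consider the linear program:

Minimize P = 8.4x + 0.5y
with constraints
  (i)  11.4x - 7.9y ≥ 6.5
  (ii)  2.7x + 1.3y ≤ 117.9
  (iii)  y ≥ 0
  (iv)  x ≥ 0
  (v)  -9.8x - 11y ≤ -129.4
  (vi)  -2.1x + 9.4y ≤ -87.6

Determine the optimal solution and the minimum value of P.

Feasible corners and P = 8.4x + 0.5y:
  (131/3, 0) → P = 1834/5
  (40738/937, 369/937) → P = 3423837/9370
  (292/7, 0) → P = 1752/5

x = 292/7, y = 0, minimum P = 1752/5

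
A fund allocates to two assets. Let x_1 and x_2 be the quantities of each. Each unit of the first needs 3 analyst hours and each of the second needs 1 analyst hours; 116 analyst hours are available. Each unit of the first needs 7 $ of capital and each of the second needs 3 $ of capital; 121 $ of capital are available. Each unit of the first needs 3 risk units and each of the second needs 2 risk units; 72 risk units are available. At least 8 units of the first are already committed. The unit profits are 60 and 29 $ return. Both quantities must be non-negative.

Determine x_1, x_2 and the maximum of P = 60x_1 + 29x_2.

x_1 = 8, x_2 = 65/3, maximum P = 3325/3

Extreme points and P = 60x_1 + 29x_2:
  (121/7, 0) → P = 7260/7
  (8, 0) → P = 480
  (8, 65/3) → P = 3325/3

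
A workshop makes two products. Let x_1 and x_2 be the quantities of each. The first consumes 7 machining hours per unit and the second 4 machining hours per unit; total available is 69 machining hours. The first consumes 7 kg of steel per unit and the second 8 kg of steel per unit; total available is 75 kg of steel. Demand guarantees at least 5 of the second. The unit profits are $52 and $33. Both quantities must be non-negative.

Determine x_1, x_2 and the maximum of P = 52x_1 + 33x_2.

x_1 = 5, x_2 = 5, maximum P = 425

Extreme points and P = 52x_1 + 33x_2:
  (0, 75/8) → P = 2475/8
  (0, 5) → P = 165
  (5, 5) → P = 425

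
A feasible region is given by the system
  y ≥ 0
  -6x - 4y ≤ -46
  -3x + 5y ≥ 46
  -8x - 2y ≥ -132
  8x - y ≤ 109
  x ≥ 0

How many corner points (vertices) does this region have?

4

The feasible vertices (each the meet of two boundaries and inside every other half-plane) are:
  (23/21, 69/7)
  (0, 23/2)
  (284/23, 382/23)
  (0, 66)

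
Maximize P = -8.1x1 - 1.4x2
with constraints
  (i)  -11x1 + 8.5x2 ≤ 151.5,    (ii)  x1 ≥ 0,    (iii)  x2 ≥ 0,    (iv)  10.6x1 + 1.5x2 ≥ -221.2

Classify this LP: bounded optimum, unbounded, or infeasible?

bounded optimum

Feasible corners and P = -8.1x1 - 1.4x2:
  (0, 303/17) → P = -2121/85
  (0, 0) → P = 0
The feasible region has finitely many vertices and no improving ray; the maximum is 0 at (0, 0).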